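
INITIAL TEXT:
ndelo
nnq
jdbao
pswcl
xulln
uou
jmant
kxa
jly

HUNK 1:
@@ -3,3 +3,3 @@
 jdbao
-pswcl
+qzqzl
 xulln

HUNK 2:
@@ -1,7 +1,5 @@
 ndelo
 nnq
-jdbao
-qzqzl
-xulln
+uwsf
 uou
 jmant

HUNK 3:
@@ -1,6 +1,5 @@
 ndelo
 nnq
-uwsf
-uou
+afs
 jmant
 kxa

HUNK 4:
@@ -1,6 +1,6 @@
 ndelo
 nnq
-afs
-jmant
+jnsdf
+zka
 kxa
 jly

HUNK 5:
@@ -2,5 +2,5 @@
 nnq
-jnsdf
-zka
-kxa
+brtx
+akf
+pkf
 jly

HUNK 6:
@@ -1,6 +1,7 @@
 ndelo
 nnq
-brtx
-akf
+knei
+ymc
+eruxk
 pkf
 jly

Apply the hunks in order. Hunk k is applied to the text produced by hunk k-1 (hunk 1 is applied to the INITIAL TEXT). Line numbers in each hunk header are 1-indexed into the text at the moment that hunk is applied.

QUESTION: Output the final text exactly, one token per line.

Hunk 1: at line 3 remove [pswcl] add [qzqzl] -> 9 lines: ndelo nnq jdbao qzqzl xulln uou jmant kxa jly
Hunk 2: at line 1 remove [jdbao,qzqzl,xulln] add [uwsf] -> 7 lines: ndelo nnq uwsf uou jmant kxa jly
Hunk 3: at line 1 remove [uwsf,uou] add [afs] -> 6 lines: ndelo nnq afs jmant kxa jly
Hunk 4: at line 1 remove [afs,jmant] add [jnsdf,zka] -> 6 lines: ndelo nnq jnsdf zka kxa jly
Hunk 5: at line 2 remove [jnsdf,zka,kxa] add [brtx,akf,pkf] -> 6 lines: ndelo nnq brtx akf pkf jly
Hunk 6: at line 1 remove [brtx,akf] add [knei,ymc,eruxk] -> 7 lines: ndelo nnq knei ymc eruxk pkf jly

Answer: ndelo
nnq
knei
ymc
eruxk
pkf
jly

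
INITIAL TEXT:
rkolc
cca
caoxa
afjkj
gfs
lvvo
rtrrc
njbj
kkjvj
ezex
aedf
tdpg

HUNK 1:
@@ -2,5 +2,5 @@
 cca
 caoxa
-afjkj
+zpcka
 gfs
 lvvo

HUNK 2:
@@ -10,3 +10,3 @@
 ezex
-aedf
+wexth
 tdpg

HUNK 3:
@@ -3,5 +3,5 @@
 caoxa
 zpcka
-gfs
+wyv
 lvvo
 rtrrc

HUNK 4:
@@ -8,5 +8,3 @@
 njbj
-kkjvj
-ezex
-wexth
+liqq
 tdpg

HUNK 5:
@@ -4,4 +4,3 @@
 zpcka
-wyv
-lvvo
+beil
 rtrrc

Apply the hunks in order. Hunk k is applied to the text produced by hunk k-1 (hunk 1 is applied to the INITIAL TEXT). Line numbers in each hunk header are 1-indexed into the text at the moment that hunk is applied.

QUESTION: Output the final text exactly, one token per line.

Hunk 1: at line 2 remove [afjkj] add [zpcka] -> 12 lines: rkolc cca caoxa zpcka gfs lvvo rtrrc njbj kkjvj ezex aedf tdpg
Hunk 2: at line 10 remove [aedf] add [wexth] -> 12 lines: rkolc cca caoxa zpcka gfs lvvo rtrrc njbj kkjvj ezex wexth tdpg
Hunk 3: at line 3 remove [gfs] add [wyv] -> 12 lines: rkolc cca caoxa zpcka wyv lvvo rtrrc njbj kkjvj ezex wexth tdpg
Hunk 4: at line 8 remove [kkjvj,ezex,wexth] add [liqq] -> 10 lines: rkolc cca caoxa zpcka wyv lvvo rtrrc njbj liqq tdpg
Hunk 5: at line 4 remove [wyv,lvvo] add [beil] -> 9 lines: rkolc cca caoxa zpcka beil rtrrc njbj liqq tdpg

Answer: rkolc
cca
caoxa
zpcka
beil
rtrrc
njbj
liqq
tdpg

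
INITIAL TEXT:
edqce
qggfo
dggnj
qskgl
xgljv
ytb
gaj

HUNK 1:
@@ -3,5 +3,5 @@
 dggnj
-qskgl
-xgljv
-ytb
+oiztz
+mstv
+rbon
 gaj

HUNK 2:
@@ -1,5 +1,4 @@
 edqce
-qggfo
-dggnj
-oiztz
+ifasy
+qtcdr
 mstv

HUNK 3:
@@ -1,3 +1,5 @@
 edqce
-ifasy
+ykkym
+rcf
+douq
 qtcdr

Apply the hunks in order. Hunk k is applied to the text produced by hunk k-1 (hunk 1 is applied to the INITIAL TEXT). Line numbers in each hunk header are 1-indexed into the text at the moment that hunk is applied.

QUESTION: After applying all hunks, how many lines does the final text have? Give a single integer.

Answer: 8

Derivation:
Hunk 1: at line 3 remove [qskgl,xgljv,ytb] add [oiztz,mstv,rbon] -> 7 lines: edqce qggfo dggnj oiztz mstv rbon gaj
Hunk 2: at line 1 remove [qggfo,dggnj,oiztz] add [ifasy,qtcdr] -> 6 lines: edqce ifasy qtcdr mstv rbon gaj
Hunk 3: at line 1 remove [ifasy] add [ykkym,rcf,douq] -> 8 lines: edqce ykkym rcf douq qtcdr mstv rbon gaj
Final line count: 8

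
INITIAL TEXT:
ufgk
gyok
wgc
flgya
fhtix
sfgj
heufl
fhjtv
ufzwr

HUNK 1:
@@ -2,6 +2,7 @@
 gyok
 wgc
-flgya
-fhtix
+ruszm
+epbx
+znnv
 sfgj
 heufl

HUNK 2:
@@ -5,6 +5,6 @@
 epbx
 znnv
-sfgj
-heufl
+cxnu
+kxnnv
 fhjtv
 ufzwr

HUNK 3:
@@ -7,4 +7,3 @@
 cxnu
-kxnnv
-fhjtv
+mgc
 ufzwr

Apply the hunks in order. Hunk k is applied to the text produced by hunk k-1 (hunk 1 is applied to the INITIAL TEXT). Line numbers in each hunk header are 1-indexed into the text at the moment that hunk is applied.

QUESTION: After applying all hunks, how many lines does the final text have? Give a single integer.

Hunk 1: at line 2 remove [flgya,fhtix] add [ruszm,epbx,znnv] -> 10 lines: ufgk gyok wgc ruszm epbx znnv sfgj heufl fhjtv ufzwr
Hunk 2: at line 5 remove [sfgj,heufl] add [cxnu,kxnnv] -> 10 lines: ufgk gyok wgc ruszm epbx znnv cxnu kxnnv fhjtv ufzwr
Hunk 3: at line 7 remove [kxnnv,fhjtv] add [mgc] -> 9 lines: ufgk gyok wgc ruszm epbx znnv cxnu mgc ufzwr
Final line count: 9

Answer: 9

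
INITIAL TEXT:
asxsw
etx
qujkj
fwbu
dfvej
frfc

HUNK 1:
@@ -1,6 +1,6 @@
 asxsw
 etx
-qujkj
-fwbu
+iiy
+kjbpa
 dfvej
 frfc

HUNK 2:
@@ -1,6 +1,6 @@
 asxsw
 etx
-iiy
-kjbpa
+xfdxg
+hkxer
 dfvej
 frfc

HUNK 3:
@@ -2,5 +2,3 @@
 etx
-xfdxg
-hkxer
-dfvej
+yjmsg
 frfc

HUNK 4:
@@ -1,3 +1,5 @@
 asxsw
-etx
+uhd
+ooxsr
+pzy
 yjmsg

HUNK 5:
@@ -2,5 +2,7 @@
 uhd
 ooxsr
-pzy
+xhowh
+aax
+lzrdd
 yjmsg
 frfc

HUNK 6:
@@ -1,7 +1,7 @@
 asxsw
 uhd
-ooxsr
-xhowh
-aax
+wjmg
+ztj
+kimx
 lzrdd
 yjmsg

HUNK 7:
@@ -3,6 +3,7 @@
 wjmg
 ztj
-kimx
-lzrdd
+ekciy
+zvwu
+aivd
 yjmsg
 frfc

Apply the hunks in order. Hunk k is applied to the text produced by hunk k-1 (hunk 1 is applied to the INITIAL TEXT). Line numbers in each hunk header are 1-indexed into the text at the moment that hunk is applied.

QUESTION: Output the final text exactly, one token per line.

Hunk 1: at line 1 remove [qujkj,fwbu] add [iiy,kjbpa] -> 6 lines: asxsw etx iiy kjbpa dfvej frfc
Hunk 2: at line 1 remove [iiy,kjbpa] add [xfdxg,hkxer] -> 6 lines: asxsw etx xfdxg hkxer dfvej frfc
Hunk 3: at line 2 remove [xfdxg,hkxer,dfvej] add [yjmsg] -> 4 lines: asxsw etx yjmsg frfc
Hunk 4: at line 1 remove [etx] add [uhd,ooxsr,pzy] -> 6 lines: asxsw uhd ooxsr pzy yjmsg frfc
Hunk 5: at line 2 remove [pzy] add [xhowh,aax,lzrdd] -> 8 lines: asxsw uhd ooxsr xhowh aax lzrdd yjmsg frfc
Hunk 6: at line 1 remove [ooxsr,xhowh,aax] add [wjmg,ztj,kimx] -> 8 lines: asxsw uhd wjmg ztj kimx lzrdd yjmsg frfc
Hunk 7: at line 3 remove [kimx,lzrdd] add [ekciy,zvwu,aivd] -> 9 lines: asxsw uhd wjmg ztj ekciy zvwu aivd yjmsg frfc

Answer: asxsw
uhd
wjmg
ztj
ekciy
zvwu
aivd
yjmsg
frfc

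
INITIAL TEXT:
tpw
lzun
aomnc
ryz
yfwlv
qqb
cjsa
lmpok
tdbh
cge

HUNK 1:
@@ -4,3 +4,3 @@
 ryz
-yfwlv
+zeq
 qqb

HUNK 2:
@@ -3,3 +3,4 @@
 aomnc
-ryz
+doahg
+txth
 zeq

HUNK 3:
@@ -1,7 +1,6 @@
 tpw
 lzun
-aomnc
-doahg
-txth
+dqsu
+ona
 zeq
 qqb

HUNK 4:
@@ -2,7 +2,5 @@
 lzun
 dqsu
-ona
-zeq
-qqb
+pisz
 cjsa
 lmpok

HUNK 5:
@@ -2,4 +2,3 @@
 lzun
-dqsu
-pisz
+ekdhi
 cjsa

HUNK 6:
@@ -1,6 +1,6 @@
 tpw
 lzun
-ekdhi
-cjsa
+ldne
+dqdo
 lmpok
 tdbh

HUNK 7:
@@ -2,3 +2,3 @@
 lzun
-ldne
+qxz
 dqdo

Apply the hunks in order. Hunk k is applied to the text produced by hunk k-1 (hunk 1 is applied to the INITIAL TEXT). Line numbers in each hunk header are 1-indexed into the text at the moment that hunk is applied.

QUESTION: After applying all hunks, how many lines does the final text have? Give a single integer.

Answer: 7

Derivation:
Hunk 1: at line 4 remove [yfwlv] add [zeq] -> 10 lines: tpw lzun aomnc ryz zeq qqb cjsa lmpok tdbh cge
Hunk 2: at line 3 remove [ryz] add [doahg,txth] -> 11 lines: tpw lzun aomnc doahg txth zeq qqb cjsa lmpok tdbh cge
Hunk 3: at line 1 remove [aomnc,doahg,txth] add [dqsu,ona] -> 10 lines: tpw lzun dqsu ona zeq qqb cjsa lmpok tdbh cge
Hunk 4: at line 2 remove [ona,zeq,qqb] add [pisz] -> 8 lines: tpw lzun dqsu pisz cjsa lmpok tdbh cge
Hunk 5: at line 2 remove [dqsu,pisz] add [ekdhi] -> 7 lines: tpw lzun ekdhi cjsa lmpok tdbh cge
Hunk 6: at line 1 remove [ekdhi,cjsa] add [ldne,dqdo] -> 7 lines: tpw lzun ldne dqdo lmpok tdbh cge
Hunk 7: at line 2 remove [ldne] add [qxz] -> 7 lines: tpw lzun qxz dqdo lmpok tdbh cge
Final line count: 7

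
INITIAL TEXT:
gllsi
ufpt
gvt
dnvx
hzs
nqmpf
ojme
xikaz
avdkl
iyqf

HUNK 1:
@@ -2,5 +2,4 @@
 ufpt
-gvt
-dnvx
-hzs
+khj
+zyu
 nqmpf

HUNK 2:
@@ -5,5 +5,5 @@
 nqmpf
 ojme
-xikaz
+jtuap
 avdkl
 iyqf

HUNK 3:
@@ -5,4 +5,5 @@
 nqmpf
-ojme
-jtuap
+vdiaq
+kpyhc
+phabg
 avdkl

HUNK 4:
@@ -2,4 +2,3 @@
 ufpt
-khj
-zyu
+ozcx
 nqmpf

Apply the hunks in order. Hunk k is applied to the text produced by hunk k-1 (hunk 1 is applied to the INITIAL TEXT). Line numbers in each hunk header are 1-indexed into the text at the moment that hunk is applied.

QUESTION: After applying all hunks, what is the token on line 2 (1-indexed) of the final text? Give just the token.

Hunk 1: at line 2 remove [gvt,dnvx,hzs] add [khj,zyu] -> 9 lines: gllsi ufpt khj zyu nqmpf ojme xikaz avdkl iyqf
Hunk 2: at line 5 remove [xikaz] add [jtuap] -> 9 lines: gllsi ufpt khj zyu nqmpf ojme jtuap avdkl iyqf
Hunk 3: at line 5 remove [ojme,jtuap] add [vdiaq,kpyhc,phabg] -> 10 lines: gllsi ufpt khj zyu nqmpf vdiaq kpyhc phabg avdkl iyqf
Hunk 4: at line 2 remove [khj,zyu] add [ozcx] -> 9 lines: gllsi ufpt ozcx nqmpf vdiaq kpyhc phabg avdkl iyqf
Final line 2: ufpt

Answer: ufpt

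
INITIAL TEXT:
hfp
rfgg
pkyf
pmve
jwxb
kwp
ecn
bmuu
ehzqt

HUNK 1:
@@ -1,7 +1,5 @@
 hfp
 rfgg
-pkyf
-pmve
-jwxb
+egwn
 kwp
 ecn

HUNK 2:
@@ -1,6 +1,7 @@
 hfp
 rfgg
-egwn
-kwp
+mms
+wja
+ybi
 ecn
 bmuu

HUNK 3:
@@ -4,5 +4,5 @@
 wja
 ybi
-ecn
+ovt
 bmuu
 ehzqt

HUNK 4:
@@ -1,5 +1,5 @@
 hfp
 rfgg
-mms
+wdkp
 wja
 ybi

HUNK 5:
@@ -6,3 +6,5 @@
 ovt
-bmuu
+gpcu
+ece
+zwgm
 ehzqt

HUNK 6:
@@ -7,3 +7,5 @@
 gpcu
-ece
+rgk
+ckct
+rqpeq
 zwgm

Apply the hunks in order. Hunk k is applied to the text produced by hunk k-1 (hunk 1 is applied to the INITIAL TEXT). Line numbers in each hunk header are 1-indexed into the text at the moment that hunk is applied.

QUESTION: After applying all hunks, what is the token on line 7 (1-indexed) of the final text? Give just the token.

Hunk 1: at line 1 remove [pkyf,pmve,jwxb] add [egwn] -> 7 lines: hfp rfgg egwn kwp ecn bmuu ehzqt
Hunk 2: at line 1 remove [egwn,kwp] add [mms,wja,ybi] -> 8 lines: hfp rfgg mms wja ybi ecn bmuu ehzqt
Hunk 3: at line 4 remove [ecn] add [ovt] -> 8 lines: hfp rfgg mms wja ybi ovt bmuu ehzqt
Hunk 4: at line 1 remove [mms] add [wdkp] -> 8 lines: hfp rfgg wdkp wja ybi ovt bmuu ehzqt
Hunk 5: at line 6 remove [bmuu] add [gpcu,ece,zwgm] -> 10 lines: hfp rfgg wdkp wja ybi ovt gpcu ece zwgm ehzqt
Hunk 6: at line 7 remove [ece] add [rgk,ckct,rqpeq] -> 12 lines: hfp rfgg wdkp wja ybi ovt gpcu rgk ckct rqpeq zwgm ehzqt
Final line 7: gpcu

Answer: gpcu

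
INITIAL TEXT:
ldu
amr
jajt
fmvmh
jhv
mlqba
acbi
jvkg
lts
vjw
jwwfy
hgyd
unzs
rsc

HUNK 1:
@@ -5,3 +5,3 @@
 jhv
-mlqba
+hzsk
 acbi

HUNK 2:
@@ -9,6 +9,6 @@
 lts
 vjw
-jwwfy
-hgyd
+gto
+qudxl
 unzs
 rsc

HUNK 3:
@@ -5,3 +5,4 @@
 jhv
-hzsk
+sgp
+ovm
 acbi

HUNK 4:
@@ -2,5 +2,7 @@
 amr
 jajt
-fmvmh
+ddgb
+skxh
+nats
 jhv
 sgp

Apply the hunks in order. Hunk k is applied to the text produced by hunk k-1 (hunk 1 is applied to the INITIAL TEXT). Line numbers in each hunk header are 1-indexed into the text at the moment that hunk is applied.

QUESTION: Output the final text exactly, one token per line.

Hunk 1: at line 5 remove [mlqba] add [hzsk] -> 14 lines: ldu amr jajt fmvmh jhv hzsk acbi jvkg lts vjw jwwfy hgyd unzs rsc
Hunk 2: at line 9 remove [jwwfy,hgyd] add [gto,qudxl] -> 14 lines: ldu amr jajt fmvmh jhv hzsk acbi jvkg lts vjw gto qudxl unzs rsc
Hunk 3: at line 5 remove [hzsk] add [sgp,ovm] -> 15 lines: ldu amr jajt fmvmh jhv sgp ovm acbi jvkg lts vjw gto qudxl unzs rsc
Hunk 4: at line 2 remove [fmvmh] add [ddgb,skxh,nats] -> 17 lines: ldu amr jajt ddgb skxh nats jhv sgp ovm acbi jvkg lts vjw gto qudxl unzs rsc

Answer: ldu
amr
jajt
ddgb
skxh
nats
jhv
sgp
ovm
acbi
jvkg
lts
vjw
gto
qudxl
unzs
rsc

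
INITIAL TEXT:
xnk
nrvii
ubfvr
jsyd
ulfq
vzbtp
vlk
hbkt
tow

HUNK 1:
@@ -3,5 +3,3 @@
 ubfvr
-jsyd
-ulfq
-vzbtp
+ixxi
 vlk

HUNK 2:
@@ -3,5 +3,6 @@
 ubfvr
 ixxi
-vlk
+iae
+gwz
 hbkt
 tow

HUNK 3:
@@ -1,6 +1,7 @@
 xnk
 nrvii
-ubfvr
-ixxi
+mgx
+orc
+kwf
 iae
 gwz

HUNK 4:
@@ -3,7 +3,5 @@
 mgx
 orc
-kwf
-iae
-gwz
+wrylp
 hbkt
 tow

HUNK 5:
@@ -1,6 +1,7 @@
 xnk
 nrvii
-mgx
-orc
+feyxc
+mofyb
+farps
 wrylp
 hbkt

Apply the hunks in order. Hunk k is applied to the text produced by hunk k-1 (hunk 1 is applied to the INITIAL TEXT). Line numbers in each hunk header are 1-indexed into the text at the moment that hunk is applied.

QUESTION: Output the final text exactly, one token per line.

Hunk 1: at line 3 remove [jsyd,ulfq,vzbtp] add [ixxi] -> 7 lines: xnk nrvii ubfvr ixxi vlk hbkt tow
Hunk 2: at line 3 remove [vlk] add [iae,gwz] -> 8 lines: xnk nrvii ubfvr ixxi iae gwz hbkt tow
Hunk 3: at line 1 remove [ubfvr,ixxi] add [mgx,orc,kwf] -> 9 lines: xnk nrvii mgx orc kwf iae gwz hbkt tow
Hunk 4: at line 3 remove [kwf,iae,gwz] add [wrylp] -> 7 lines: xnk nrvii mgx orc wrylp hbkt tow
Hunk 5: at line 1 remove [mgx,orc] add [feyxc,mofyb,farps] -> 8 lines: xnk nrvii feyxc mofyb farps wrylp hbkt tow

Answer: xnk
nrvii
feyxc
mofyb
farps
wrylp
hbkt
tow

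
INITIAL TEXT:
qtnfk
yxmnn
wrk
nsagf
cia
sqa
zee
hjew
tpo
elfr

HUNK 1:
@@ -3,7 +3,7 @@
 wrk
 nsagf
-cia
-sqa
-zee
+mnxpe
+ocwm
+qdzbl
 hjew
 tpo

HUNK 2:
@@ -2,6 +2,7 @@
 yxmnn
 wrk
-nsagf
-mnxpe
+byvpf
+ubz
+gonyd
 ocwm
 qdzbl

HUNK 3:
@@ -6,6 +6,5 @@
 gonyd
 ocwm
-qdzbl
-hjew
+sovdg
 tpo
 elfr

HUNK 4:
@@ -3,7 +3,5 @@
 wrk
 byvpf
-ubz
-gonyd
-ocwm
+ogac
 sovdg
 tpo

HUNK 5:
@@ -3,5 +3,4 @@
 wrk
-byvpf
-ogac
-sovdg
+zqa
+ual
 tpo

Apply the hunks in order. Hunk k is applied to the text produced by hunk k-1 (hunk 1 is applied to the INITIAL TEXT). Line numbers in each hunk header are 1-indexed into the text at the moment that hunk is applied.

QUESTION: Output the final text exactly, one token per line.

Answer: qtnfk
yxmnn
wrk
zqa
ual
tpo
elfr

Derivation:
Hunk 1: at line 3 remove [cia,sqa,zee] add [mnxpe,ocwm,qdzbl] -> 10 lines: qtnfk yxmnn wrk nsagf mnxpe ocwm qdzbl hjew tpo elfr
Hunk 2: at line 2 remove [nsagf,mnxpe] add [byvpf,ubz,gonyd] -> 11 lines: qtnfk yxmnn wrk byvpf ubz gonyd ocwm qdzbl hjew tpo elfr
Hunk 3: at line 6 remove [qdzbl,hjew] add [sovdg] -> 10 lines: qtnfk yxmnn wrk byvpf ubz gonyd ocwm sovdg tpo elfr
Hunk 4: at line 3 remove [ubz,gonyd,ocwm] add [ogac] -> 8 lines: qtnfk yxmnn wrk byvpf ogac sovdg tpo elfr
Hunk 5: at line 3 remove [byvpf,ogac,sovdg] add [zqa,ual] -> 7 lines: qtnfk yxmnn wrk zqa ual tpo elfr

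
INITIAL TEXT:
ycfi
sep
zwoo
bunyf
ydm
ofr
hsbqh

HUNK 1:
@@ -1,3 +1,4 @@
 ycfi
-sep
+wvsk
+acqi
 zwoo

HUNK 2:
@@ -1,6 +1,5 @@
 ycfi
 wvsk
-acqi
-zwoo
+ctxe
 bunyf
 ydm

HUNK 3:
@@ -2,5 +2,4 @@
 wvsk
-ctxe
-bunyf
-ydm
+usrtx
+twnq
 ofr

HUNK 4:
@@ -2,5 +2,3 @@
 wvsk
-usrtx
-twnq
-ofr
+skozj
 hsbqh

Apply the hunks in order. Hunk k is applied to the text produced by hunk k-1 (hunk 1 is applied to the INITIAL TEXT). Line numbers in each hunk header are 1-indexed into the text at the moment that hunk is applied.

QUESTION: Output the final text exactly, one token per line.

Answer: ycfi
wvsk
skozj
hsbqh

Derivation:
Hunk 1: at line 1 remove [sep] add [wvsk,acqi] -> 8 lines: ycfi wvsk acqi zwoo bunyf ydm ofr hsbqh
Hunk 2: at line 1 remove [acqi,zwoo] add [ctxe] -> 7 lines: ycfi wvsk ctxe bunyf ydm ofr hsbqh
Hunk 3: at line 2 remove [ctxe,bunyf,ydm] add [usrtx,twnq] -> 6 lines: ycfi wvsk usrtx twnq ofr hsbqh
Hunk 4: at line 2 remove [usrtx,twnq,ofr] add [skozj] -> 4 lines: ycfi wvsk skozj hsbqh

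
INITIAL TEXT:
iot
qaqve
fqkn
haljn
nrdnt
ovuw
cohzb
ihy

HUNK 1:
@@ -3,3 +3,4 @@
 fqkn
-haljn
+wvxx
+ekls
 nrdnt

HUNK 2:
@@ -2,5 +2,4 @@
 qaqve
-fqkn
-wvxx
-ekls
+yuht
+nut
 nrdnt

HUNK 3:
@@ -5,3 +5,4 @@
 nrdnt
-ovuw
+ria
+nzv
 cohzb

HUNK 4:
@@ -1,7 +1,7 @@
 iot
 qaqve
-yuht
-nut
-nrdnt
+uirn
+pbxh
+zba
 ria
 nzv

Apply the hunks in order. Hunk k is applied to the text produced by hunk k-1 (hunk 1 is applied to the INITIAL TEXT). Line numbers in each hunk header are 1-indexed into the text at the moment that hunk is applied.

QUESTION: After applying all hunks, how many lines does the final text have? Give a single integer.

Answer: 9

Derivation:
Hunk 1: at line 3 remove [haljn] add [wvxx,ekls] -> 9 lines: iot qaqve fqkn wvxx ekls nrdnt ovuw cohzb ihy
Hunk 2: at line 2 remove [fqkn,wvxx,ekls] add [yuht,nut] -> 8 lines: iot qaqve yuht nut nrdnt ovuw cohzb ihy
Hunk 3: at line 5 remove [ovuw] add [ria,nzv] -> 9 lines: iot qaqve yuht nut nrdnt ria nzv cohzb ihy
Hunk 4: at line 1 remove [yuht,nut,nrdnt] add [uirn,pbxh,zba] -> 9 lines: iot qaqve uirn pbxh zba ria nzv cohzb ihy
Final line count: 9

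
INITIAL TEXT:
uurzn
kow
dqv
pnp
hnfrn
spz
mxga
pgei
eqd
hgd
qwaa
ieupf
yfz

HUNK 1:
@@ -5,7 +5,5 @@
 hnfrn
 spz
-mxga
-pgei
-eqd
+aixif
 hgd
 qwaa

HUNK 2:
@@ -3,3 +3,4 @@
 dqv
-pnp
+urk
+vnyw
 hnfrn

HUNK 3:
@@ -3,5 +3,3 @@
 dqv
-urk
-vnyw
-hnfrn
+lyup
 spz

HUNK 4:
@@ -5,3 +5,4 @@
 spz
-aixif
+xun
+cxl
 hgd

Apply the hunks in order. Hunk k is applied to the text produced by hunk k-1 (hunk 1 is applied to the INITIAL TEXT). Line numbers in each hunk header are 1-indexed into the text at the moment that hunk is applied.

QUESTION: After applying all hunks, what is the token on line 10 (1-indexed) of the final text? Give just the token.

Answer: ieupf

Derivation:
Hunk 1: at line 5 remove [mxga,pgei,eqd] add [aixif] -> 11 lines: uurzn kow dqv pnp hnfrn spz aixif hgd qwaa ieupf yfz
Hunk 2: at line 3 remove [pnp] add [urk,vnyw] -> 12 lines: uurzn kow dqv urk vnyw hnfrn spz aixif hgd qwaa ieupf yfz
Hunk 3: at line 3 remove [urk,vnyw,hnfrn] add [lyup] -> 10 lines: uurzn kow dqv lyup spz aixif hgd qwaa ieupf yfz
Hunk 4: at line 5 remove [aixif] add [xun,cxl] -> 11 lines: uurzn kow dqv lyup spz xun cxl hgd qwaa ieupf yfz
Final line 10: ieupf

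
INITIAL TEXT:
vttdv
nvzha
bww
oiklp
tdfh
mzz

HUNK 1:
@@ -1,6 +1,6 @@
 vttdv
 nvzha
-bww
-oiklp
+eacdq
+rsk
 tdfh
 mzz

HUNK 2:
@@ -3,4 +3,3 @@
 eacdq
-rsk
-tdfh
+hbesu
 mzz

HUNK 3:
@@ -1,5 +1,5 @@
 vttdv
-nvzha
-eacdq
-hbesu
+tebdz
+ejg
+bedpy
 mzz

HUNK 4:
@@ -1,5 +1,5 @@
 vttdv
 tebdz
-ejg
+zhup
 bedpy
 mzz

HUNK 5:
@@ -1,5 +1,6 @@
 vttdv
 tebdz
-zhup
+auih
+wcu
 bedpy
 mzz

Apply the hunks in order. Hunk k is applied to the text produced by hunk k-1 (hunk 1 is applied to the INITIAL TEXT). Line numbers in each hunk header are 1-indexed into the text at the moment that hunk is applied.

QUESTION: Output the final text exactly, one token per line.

Answer: vttdv
tebdz
auih
wcu
bedpy
mzz

Derivation:
Hunk 1: at line 1 remove [bww,oiklp] add [eacdq,rsk] -> 6 lines: vttdv nvzha eacdq rsk tdfh mzz
Hunk 2: at line 3 remove [rsk,tdfh] add [hbesu] -> 5 lines: vttdv nvzha eacdq hbesu mzz
Hunk 3: at line 1 remove [nvzha,eacdq,hbesu] add [tebdz,ejg,bedpy] -> 5 lines: vttdv tebdz ejg bedpy mzz
Hunk 4: at line 1 remove [ejg] add [zhup] -> 5 lines: vttdv tebdz zhup bedpy mzz
Hunk 5: at line 1 remove [zhup] add [auih,wcu] -> 6 lines: vttdv tebdz auih wcu bedpy mzz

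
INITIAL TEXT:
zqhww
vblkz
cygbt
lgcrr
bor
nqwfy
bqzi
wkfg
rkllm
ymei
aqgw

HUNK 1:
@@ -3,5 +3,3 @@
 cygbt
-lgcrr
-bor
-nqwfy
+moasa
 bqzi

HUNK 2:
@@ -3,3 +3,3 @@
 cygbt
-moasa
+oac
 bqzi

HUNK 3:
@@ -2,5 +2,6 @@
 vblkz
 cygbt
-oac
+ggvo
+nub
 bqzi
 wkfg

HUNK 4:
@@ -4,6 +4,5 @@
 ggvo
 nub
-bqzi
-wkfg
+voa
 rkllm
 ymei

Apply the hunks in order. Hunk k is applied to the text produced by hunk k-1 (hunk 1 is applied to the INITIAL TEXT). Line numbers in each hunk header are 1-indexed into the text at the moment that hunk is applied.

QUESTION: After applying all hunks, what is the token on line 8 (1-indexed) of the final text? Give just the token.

Hunk 1: at line 3 remove [lgcrr,bor,nqwfy] add [moasa] -> 9 lines: zqhww vblkz cygbt moasa bqzi wkfg rkllm ymei aqgw
Hunk 2: at line 3 remove [moasa] add [oac] -> 9 lines: zqhww vblkz cygbt oac bqzi wkfg rkllm ymei aqgw
Hunk 3: at line 2 remove [oac] add [ggvo,nub] -> 10 lines: zqhww vblkz cygbt ggvo nub bqzi wkfg rkllm ymei aqgw
Hunk 4: at line 4 remove [bqzi,wkfg] add [voa] -> 9 lines: zqhww vblkz cygbt ggvo nub voa rkllm ymei aqgw
Final line 8: ymei

Answer: ymei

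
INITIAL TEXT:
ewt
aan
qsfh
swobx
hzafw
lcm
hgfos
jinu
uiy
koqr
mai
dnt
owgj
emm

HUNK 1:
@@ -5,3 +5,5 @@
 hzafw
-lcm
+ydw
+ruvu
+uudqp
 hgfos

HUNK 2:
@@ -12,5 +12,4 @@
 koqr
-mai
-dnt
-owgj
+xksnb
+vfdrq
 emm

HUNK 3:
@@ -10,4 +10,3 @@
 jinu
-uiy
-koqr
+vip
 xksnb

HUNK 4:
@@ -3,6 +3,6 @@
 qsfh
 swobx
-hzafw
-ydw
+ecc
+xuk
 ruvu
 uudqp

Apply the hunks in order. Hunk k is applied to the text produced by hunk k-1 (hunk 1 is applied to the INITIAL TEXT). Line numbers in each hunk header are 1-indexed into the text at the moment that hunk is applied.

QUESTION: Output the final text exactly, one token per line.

Hunk 1: at line 5 remove [lcm] add [ydw,ruvu,uudqp] -> 16 lines: ewt aan qsfh swobx hzafw ydw ruvu uudqp hgfos jinu uiy koqr mai dnt owgj emm
Hunk 2: at line 12 remove [mai,dnt,owgj] add [xksnb,vfdrq] -> 15 lines: ewt aan qsfh swobx hzafw ydw ruvu uudqp hgfos jinu uiy koqr xksnb vfdrq emm
Hunk 3: at line 10 remove [uiy,koqr] add [vip] -> 14 lines: ewt aan qsfh swobx hzafw ydw ruvu uudqp hgfos jinu vip xksnb vfdrq emm
Hunk 4: at line 3 remove [hzafw,ydw] add [ecc,xuk] -> 14 lines: ewt aan qsfh swobx ecc xuk ruvu uudqp hgfos jinu vip xksnb vfdrq emm

Answer: ewt
aan
qsfh
swobx
ecc
xuk
ruvu
uudqp
hgfos
jinu
vip
xksnb
vfdrq
emm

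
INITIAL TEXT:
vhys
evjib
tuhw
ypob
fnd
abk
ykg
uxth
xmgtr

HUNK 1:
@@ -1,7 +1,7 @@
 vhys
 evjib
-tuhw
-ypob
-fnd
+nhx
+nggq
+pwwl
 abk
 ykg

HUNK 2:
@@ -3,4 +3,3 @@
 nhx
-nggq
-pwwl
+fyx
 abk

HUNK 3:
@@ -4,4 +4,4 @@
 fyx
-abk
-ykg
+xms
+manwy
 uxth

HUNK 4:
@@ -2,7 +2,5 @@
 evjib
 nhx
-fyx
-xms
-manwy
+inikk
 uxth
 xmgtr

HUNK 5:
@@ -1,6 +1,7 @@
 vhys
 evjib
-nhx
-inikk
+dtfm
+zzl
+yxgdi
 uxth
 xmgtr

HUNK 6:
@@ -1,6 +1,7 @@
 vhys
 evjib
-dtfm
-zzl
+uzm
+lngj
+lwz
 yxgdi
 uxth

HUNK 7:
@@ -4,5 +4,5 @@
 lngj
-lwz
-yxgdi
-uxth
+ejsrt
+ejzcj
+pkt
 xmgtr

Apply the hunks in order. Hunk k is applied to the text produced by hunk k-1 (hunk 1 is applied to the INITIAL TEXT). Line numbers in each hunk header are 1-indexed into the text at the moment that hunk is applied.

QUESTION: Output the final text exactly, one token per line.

Hunk 1: at line 1 remove [tuhw,ypob,fnd] add [nhx,nggq,pwwl] -> 9 lines: vhys evjib nhx nggq pwwl abk ykg uxth xmgtr
Hunk 2: at line 3 remove [nggq,pwwl] add [fyx] -> 8 lines: vhys evjib nhx fyx abk ykg uxth xmgtr
Hunk 3: at line 4 remove [abk,ykg] add [xms,manwy] -> 8 lines: vhys evjib nhx fyx xms manwy uxth xmgtr
Hunk 4: at line 2 remove [fyx,xms,manwy] add [inikk] -> 6 lines: vhys evjib nhx inikk uxth xmgtr
Hunk 5: at line 1 remove [nhx,inikk] add [dtfm,zzl,yxgdi] -> 7 lines: vhys evjib dtfm zzl yxgdi uxth xmgtr
Hunk 6: at line 1 remove [dtfm,zzl] add [uzm,lngj,lwz] -> 8 lines: vhys evjib uzm lngj lwz yxgdi uxth xmgtr
Hunk 7: at line 4 remove [lwz,yxgdi,uxth] add [ejsrt,ejzcj,pkt] -> 8 lines: vhys evjib uzm lngj ejsrt ejzcj pkt xmgtr

Answer: vhys
evjib
uzm
lngj
ejsrt
ejzcj
pkt
xmgtr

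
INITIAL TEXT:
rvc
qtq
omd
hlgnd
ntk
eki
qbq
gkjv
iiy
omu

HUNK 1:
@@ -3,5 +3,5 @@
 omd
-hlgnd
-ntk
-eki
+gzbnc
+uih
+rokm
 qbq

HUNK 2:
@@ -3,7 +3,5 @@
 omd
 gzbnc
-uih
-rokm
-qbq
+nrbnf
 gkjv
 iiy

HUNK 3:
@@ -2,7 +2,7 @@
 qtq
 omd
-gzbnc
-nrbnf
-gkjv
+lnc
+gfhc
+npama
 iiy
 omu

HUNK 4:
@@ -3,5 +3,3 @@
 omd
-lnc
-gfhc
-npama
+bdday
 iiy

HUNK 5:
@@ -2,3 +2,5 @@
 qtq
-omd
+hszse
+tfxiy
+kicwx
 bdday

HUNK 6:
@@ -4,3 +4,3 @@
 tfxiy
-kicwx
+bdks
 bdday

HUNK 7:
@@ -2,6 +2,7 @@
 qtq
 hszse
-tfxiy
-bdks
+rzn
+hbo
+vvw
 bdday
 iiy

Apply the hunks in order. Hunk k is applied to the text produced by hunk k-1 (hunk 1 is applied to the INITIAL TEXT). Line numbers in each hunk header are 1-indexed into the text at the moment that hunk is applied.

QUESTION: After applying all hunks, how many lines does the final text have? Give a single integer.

Answer: 9

Derivation:
Hunk 1: at line 3 remove [hlgnd,ntk,eki] add [gzbnc,uih,rokm] -> 10 lines: rvc qtq omd gzbnc uih rokm qbq gkjv iiy omu
Hunk 2: at line 3 remove [uih,rokm,qbq] add [nrbnf] -> 8 lines: rvc qtq omd gzbnc nrbnf gkjv iiy omu
Hunk 3: at line 2 remove [gzbnc,nrbnf,gkjv] add [lnc,gfhc,npama] -> 8 lines: rvc qtq omd lnc gfhc npama iiy omu
Hunk 4: at line 3 remove [lnc,gfhc,npama] add [bdday] -> 6 lines: rvc qtq omd bdday iiy omu
Hunk 5: at line 2 remove [omd] add [hszse,tfxiy,kicwx] -> 8 lines: rvc qtq hszse tfxiy kicwx bdday iiy omu
Hunk 6: at line 4 remove [kicwx] add [bdks] -> 8 lines: rvc qtq hszse tfxiy bdks bdday iiy omu
Hunk 7: at line 2 remove [tfxiy,bdks] add [rzn,hbo,vvw] -> 9 lines: rvc qtq hszse rzn hbo vvw bdday iiy omu
Final line count: 9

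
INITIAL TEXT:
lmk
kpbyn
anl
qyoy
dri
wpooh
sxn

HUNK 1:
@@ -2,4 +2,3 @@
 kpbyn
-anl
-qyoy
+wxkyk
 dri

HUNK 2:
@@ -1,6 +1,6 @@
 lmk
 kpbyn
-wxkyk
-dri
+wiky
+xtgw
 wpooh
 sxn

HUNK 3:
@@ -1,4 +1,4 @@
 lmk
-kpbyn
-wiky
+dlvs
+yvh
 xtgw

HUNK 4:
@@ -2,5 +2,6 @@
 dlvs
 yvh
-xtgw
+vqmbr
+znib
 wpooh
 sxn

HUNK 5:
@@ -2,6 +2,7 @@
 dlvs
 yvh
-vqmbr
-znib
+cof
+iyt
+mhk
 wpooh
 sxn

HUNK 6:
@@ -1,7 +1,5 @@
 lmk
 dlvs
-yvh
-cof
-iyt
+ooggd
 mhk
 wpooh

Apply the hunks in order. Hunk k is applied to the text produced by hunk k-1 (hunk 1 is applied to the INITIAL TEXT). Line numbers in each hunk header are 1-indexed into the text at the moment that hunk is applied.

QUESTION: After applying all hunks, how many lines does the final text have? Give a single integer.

Hunk 1: at line 2 remove [anl,qyoy] add [wxkyk] -> 6 lines: lmk kpbyn wxkyk dri wpooh sxn
Hunk 2: at line 1 remove [wxkyk,dri] add [wiky,xtgw] -> 6 lines: lmk kpbyn wiky xtgw wpooh sxn
Hunk 3: at line 1 remove [kpbyn,wiky] add [dlvs,yvh] -> 6 lines: lmk dlvs yvh xtgw wpooh sxn
Hunk 4: at line 2 remove [xtgw] add [vqmbr,znib] -> 7 lines: lmk dlvs yvh vqmbr znib wpooh sxn
Hunk 5: at line 2 remove [vqmbr,znib] add [cof,iyt,mhk] -> 8 lines: lmk dlvs yvh cof iyt mhk wpooh sxn
Hunk 6: at line 1 remove [yvh,cof,iyt] add [ooggd] -> 6 lines: lmk dlvs ooggd mhk wpooh sxn
Final line count: 6

Answer: 6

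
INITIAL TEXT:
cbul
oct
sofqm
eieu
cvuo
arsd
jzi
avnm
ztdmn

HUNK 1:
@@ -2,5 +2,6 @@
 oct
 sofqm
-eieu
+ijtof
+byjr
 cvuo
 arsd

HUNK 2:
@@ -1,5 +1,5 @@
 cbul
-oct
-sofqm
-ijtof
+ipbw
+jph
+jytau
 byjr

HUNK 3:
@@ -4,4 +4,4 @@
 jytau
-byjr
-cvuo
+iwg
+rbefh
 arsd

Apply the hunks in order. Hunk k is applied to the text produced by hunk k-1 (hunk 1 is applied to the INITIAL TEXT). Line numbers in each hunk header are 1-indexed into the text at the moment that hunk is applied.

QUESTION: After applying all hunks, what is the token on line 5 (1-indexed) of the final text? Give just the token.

Hunk 1: at line 2 remove [eieu] add [ijtof,byjr] -> 10 lines: cbul oct sofqm ijtof byjr cvuo arsd jzi avnm ztdmn
Hunk 2: at line 1 remove [oct,sofqm,ijtof] add [ipbw,jph,jytau] -> 10 lines: cbul ipbw jph jytau byjr cvuo arsd jzi avnm ztdmn
Hunk 3: at line 4 remove [byjr,cvuo] add [iwg,rbefh] -> 10 lines: cbul ipbw jph jytau iwg rbefh arsd jzi avnm ztdmn
Final line 5: iwg

Answer: iwg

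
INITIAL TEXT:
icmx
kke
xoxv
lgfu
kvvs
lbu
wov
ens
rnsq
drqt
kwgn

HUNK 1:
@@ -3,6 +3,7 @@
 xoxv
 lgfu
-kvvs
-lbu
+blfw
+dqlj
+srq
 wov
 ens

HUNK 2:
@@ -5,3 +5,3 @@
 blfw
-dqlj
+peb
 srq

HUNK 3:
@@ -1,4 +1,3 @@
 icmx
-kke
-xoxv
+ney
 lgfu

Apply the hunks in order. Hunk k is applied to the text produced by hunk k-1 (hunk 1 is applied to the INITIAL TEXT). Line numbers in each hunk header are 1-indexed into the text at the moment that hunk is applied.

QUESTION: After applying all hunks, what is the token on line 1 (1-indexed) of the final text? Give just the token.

Answer: icmx

Derivation:
Hunk 1: at line 3 remove [kvvs,lbu] add [blfw,dqlj,srq] -> 12 lines: icmx kke xoxv lgfu blfw dqlj srq wov ens rnsq drqt kwgn
Hunk 2: at line 5 remove [dqlj] add [peb] -> 12 lines: icmx kke xoxv lgfu blfw peb srq wov ens rnsq drqt kwgn
Hunk 3: at line 1 remove [kke,xoxv] add [ney] -> 11 lines: icmx ney lgfu blfw peb srq wov ens rnsq drqt kwgn
Final line 1: icmx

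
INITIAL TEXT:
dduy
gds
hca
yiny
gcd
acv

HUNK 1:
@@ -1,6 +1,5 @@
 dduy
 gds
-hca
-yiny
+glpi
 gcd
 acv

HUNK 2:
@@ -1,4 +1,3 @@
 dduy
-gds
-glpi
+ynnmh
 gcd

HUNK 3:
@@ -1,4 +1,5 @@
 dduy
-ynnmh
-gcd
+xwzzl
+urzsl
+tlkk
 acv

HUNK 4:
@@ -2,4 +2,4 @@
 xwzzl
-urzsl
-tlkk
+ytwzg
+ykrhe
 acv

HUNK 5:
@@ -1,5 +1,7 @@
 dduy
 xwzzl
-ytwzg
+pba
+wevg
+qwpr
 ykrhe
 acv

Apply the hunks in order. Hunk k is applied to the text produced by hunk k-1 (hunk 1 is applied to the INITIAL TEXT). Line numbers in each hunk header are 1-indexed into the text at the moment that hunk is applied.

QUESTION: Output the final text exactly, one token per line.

Hunk 1: at line 1 remove [hca,yiny] add [glpi] -> 5 lines: dduy gds glpi gcd acv
Hunk 2: at line 1 remove [gds,glpi] add [ynnmh] -> 4 lines: dduy ynnmh gcd acv
Hunk 3: at line 1 remove [ynnmh,gcd] add [xwzzl,urzsl,tlkk] -> 5 lines: dduy xwzzl urzsl tlkk acv
Hunk 4: at line 2 remove [urzsl,tlkk] add [ytwzg,ykrhe] -> 5 lines: dduy xwzzl ytwzg ykrhe acv
Hunk 5: at line 1 remove [ytwzg] add [pba,wevg,qwpr] -> 7 lines: dduy xwzzl pba wevg qwpr ykrhe acv

Answer: dduy
xwzzl
pba
wevg
qwpr
ykrhe
acv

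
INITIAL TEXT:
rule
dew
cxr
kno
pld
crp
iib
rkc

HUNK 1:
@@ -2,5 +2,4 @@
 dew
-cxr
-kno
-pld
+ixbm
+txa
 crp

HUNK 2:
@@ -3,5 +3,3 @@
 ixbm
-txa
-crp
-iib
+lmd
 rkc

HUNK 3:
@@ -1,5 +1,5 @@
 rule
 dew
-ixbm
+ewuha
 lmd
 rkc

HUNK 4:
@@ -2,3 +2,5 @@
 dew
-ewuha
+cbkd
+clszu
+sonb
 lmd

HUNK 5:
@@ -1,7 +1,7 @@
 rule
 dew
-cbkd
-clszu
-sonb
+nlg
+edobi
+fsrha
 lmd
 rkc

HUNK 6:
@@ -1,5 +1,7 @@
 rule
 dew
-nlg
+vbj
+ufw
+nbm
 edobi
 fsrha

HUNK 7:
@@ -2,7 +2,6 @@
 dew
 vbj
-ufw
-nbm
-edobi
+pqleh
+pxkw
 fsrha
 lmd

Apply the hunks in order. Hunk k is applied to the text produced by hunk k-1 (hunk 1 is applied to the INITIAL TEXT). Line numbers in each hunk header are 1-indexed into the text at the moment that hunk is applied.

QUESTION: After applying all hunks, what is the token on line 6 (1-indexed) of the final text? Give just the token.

Hunk 1: at line 2 remove [cxr,kno,pld] add [ixbm,txa] -> 7 lines: rule dew ixbm txa crp iib rkc
Hunk 2: at line 3 remove [txa,crp,iib] add [lmd] -> 5 lines: rule dew ixbm lmd rkc
Hunk 3: at line 1 remove [ixbm] add [ewuha] -> 5 lines: rule dew ewuha lmd rkc
Hunk 4: at line 2 remove [ewuha] add [cbkd,clszu,sonb] -> 7 lines: rule dew cbkd clszu sonb lmd rkc
Hunk 5: at line 1 remove [cbkd,clszu,sonb] add [nlg,edobi,fsrha] -> 7 lines: rule dew nlg edobi fsrha lmd rkc
Hunk 6: at line 1 remove [nlg] add [vbj,ufw,nbm] -> 9 lines: rule dew vbj ufw nbm edobi fsrha lmd rkc
Hunk 7: at line 2 remove [ufw,nbm,edobi] add [pqleh,pxkw] -> 8 lines: rule dew vbj pqleh pxkw fsrha lmd rkc
Final line 6: fsrha

Answer: fsrha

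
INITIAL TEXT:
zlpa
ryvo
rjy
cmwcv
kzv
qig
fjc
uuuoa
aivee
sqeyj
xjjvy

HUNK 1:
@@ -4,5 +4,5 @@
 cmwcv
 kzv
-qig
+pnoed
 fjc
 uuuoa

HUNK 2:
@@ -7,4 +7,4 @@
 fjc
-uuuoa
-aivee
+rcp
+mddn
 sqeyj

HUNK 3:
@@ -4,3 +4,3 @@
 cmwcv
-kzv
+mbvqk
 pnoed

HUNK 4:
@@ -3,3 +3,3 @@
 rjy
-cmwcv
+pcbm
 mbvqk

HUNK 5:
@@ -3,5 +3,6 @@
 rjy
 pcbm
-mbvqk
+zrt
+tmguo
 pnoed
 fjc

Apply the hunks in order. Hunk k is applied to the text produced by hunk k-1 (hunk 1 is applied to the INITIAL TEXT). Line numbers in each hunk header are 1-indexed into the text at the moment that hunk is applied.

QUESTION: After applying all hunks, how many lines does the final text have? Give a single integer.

Hunk 1: at line 4 remove [qig] add [pnoed] -> 11 lines: zlpa ryvo rjy cmwcv kzv pnoed fjc uuuoa aivee sqeyj xjjvy
Hunk 2: at line 7 remove [uuuoa,aivee] add [rcp,mddn] -> 11 lines: zlpa ryvo rjy cmwcv kzv pnoed fjc rcp mddn sqeyj xjjvy
Hunk 3: at line 4 remove [kzv] add [mbvqk] -> 11 lines: zlpa ryvo rjy cmwcv mbvqk pnoed fjc rcp mddn sqeyj xjjvy
Hunk 4: at line 3 remove [cmwcv] add [pcbm] -> 11 lines: zlpa ryvo rjy pcbm mbvqk pnoed fjc rcp mddn sqeyj xjjvy
Hunk 5: at line 3 remove [mbvqk] add [zrt,tmguo] -> 12 lines: zlpa ryvo rjy pcbm zrt tmguo pnoed fjc rcp mddn sqeyj xjjvy
Final line count: 12

Answer: 12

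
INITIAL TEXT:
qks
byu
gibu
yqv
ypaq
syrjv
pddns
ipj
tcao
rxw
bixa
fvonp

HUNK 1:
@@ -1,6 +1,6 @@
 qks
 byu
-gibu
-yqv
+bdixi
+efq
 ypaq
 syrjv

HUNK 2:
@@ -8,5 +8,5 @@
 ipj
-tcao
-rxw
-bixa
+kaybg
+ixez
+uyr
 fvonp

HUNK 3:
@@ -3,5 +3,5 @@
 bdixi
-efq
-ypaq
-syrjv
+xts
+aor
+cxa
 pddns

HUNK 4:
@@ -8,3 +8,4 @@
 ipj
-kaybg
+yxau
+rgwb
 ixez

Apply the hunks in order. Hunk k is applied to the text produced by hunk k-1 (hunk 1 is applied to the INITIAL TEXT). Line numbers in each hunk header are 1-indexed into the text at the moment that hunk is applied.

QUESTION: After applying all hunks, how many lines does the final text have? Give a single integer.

Answer: 13

Derivation:
Hunk 1: at line 1 remove [gibu,yqv] add [bdixi,efq] -> 12 lines: qks byu bdixi efq ypaq syrjv pddns ipj tcao rxw bixa fvonp
Hunk 2: at line 8 remove [tcao,rxw,bixa] add [kaybg,ixez,uyr] -> 12 lines: qks byu bdixi efq ypaq syrjv pddns ipj kaybg ixez uyr fvonp
Hunk 3: at line 3 remove [efq,ypaq,syrjv] add [xts,aor,cxa] -> 12 lines: qks byu bdixi xts aor cxa pddns ipj kaybg ixez uyr fvonp
Hunk 4: at line 8 remove [kaybg] add [yxau,rgwb] -> 13 lines: qks byu bdixi xts aor cxa pddns ipj yxau rgwb ixez uyr fvonp
Final line count: 13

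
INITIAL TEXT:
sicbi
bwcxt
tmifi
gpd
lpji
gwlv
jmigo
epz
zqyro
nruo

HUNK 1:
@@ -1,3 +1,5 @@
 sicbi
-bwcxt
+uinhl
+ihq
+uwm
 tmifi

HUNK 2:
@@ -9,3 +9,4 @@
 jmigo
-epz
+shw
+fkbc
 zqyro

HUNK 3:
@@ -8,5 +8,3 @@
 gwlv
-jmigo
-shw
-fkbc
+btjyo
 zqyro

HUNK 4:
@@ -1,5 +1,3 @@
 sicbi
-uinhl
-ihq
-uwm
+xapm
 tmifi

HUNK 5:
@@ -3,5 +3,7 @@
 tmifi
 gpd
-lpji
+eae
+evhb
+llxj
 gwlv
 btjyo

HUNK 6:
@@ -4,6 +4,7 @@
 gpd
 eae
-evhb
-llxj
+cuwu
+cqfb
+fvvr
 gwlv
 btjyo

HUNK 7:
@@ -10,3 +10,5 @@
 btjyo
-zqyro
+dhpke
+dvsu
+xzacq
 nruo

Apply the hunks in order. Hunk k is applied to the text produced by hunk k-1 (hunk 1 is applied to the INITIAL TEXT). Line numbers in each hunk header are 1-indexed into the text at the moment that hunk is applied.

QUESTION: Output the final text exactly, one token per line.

Hunk 1: at line 1 remove [bwcxt] add [uinhl,ihq,uwm] -> 12 lines: sicbi uinhl ihq uwm tmifi gpd lpji gwlv jmigo epz zqyro nruo
Hunk 2: at line 9 remove [epz] add [shw,fkbc] -> 13 lines: sicbi uinhl ihq uwm tmifi gpd lpji gwlv jmigo shw fkbc zqyro nruo
Hunk 3: at line 8 remove [jmigo,shw,fkbc] add [btjyo] -> 11 lines: sicbi uinhl ihq uwm tmifi gpd lpji gwlv btjyo zqyro nruo
Hunk 4: at line 1 remove [uinhl,ihq,uwm] add [xapm] -> 9 lines: sicbi xapm tmifi gpd lpji gwlv btjyo zqyro nruo
Hunk 5: at line 3 remove [lpji] add [eae,evhb,llxj] -> 11 lines: sicbi xapm tmifi gpd eae evhb llxj gwlv btjyo zqyro nruo
Hunk 6: at line 4 remove [evhb,llxj] add [cuwu,cqfb,fvvr] -> 12 lines: sicbi xapm tmifi gpd eae cuwu cqfb fvvr gwlv btjyo zqyro nruo
Hunk 7: at line 10 remove [zqyro] add [dhpke,dvsu,xzacq] -> 14 lines: sicbi xapm tmifi gpd eae cuwu cqfb fvvr gwlv btjyo dhpke dvsu xzacq nruo

Answer: sicbi
xapm
tmifi
gpd
eae
cuwu
cqfb
fvvr
gwlv
btjyo
dhpke
dvsu
xzacq
nruo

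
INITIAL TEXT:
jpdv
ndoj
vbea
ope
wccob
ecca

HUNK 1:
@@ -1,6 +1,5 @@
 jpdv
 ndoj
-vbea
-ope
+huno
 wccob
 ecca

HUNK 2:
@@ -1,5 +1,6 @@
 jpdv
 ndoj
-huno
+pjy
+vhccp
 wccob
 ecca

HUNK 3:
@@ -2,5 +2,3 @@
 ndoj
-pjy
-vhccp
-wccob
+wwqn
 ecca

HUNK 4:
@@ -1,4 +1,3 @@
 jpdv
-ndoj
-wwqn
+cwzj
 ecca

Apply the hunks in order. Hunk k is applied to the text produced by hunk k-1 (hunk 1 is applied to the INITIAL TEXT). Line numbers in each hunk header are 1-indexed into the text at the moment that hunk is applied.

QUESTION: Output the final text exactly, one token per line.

Answer: jpdv
cwzj
ecca

Derivation:
Hunk 1: at line 1 remove [vbea,ope] add [huno] -> 5 lines: jpdv ndoj huno wccob ecca
Hunk 2: at line 1 remove [huno] add [pjy,vhccp] -> 6 lines: jpdv ndoj pjy vhccp wccob ecca
Hunk 3: at line 2 remove [pjy,vhccp,wccob] add [wwqn] -> 4 lines: jpdv ndoj wwqn ecca
Hunk 4: at line 1 remove [ndoj,wwqn] add [cwzj] -> 3 lines: jpdv cwzj ecca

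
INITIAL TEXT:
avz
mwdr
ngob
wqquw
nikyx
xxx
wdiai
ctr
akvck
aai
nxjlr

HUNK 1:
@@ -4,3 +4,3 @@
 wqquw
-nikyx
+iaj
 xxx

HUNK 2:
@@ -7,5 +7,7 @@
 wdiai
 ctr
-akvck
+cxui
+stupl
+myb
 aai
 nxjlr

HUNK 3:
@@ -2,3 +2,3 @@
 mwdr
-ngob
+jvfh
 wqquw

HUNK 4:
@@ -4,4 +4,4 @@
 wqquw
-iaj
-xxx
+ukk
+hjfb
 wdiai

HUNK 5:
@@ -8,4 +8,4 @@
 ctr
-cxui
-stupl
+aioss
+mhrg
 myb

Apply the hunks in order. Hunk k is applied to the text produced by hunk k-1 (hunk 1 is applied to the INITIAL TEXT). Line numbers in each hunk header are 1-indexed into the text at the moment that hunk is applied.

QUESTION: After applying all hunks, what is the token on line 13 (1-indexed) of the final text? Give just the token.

Hunk 1: at line 4 remove [nikyx] add [iaj] -> 11 lines: avz mwdr ngob wqquw iaj xxx wdiai ctr akvck aai nxjlr
Hunk 2: at line 7 remove [akvck] add [cxui,stupl,myb] -> 13 lines: avz mwdr ngob wqquw iaj xxx wdiai ctr cxui stupl myb aai nxjlr
Hunk 3: at line 2 remove [ngob] add [jvfh] -> 13 lines: avz mwdr jvfh wqquw iaj xxx wdiai ctr cxui stupl myb aai nxjlr
Hunk 4: at line 4 remove [iaj,xxx] add [ukk,hjfb] -> 13 lines: avz mwdr jvfh wqquw ukk hjfb wdiai ctr cxui stupl myb aai nxjlr
Hunk 5: at line 8 remove [cxui,stupl] add [aioss,mhrg] -> 13 lines: avz mwdr jvfh wqquw ukk hjfb wdiai ctr aioss mhrg myb aai nxjlr
Final line 13: nxjlr

Answer: nxjlr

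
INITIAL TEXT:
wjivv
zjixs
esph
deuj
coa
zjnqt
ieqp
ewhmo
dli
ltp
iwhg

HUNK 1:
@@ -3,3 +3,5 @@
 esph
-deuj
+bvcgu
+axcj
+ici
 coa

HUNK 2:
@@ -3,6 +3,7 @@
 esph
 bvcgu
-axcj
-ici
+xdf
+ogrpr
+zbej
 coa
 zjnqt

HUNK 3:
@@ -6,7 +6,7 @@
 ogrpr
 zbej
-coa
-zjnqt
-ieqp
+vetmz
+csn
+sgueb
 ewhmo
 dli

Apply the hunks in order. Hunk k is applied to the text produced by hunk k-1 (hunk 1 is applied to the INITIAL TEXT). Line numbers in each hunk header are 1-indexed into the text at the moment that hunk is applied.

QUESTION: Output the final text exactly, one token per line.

Answer: wjivv
zjixs
esph
bvcgu
xdf
ogrpr
zbej
vetmz
csn
sgueb
ewhmo
dli
ltp
iwhg

Derivation:
Hunk 1: at line 3 remove [deuj] add [bvcgu,axcj,ici] -> 13 lines: wjivv zjixs esph bvcgu axcj ici coa zjnqt ieqp ewhmo dli ltp iwhg
Hunk 2: at line 3 remove [axcj,ici] add [xdf,ogrpr,zbej] -> 14 lines: wjivv zjixs esph bvcgu xdf ogrpr zbej coa zjnqt ieqp ewhmo dli ltp iwhg
Hunk 3: at line 6 remove [coa,zjnqt,ieqp] add [vetmz,csn,sgueb] -> 14 lines: wjivv zjixs esph bvcgu xdf ogrpr zbej vetmz csn sgueb ewhmo dli ltp iwhg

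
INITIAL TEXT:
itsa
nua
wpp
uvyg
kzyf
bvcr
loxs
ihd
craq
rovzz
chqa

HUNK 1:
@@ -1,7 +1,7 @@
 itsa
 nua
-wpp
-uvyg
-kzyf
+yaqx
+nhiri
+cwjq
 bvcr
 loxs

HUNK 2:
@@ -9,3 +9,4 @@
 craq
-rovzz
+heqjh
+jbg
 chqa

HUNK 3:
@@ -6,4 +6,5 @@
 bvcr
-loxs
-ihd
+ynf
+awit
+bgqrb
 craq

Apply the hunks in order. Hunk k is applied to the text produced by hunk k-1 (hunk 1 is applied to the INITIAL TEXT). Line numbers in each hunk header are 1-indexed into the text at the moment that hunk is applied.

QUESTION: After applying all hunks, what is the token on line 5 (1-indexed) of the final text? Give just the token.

Answer: cwjq

Derivation:
Hunk 1: at line 1 remove [wpp,uvyg,kzyf] add [yaqx,nhiri,cwjq] -> 11 lines: itsa nua yaqx nhiri cwjq bvcr loxs ihd craq rovzz chqa
Hunk 2: at line 9 remove [rovzz] add [heqjh,jbg] -> 12 lines: itsa nua yaqx nhiri cwjq bvcr loxs ihd craq heqjh jbg chqa
Hunk 3: at line 6 remove [loxs,ihd] add [ynf,awit,bgqrb] -> 13 lines: itsa nua yaqx nhiri cwjq bvcr ynf awit bgqrb craq heqjh jbg chqa
Final line 5: cwjq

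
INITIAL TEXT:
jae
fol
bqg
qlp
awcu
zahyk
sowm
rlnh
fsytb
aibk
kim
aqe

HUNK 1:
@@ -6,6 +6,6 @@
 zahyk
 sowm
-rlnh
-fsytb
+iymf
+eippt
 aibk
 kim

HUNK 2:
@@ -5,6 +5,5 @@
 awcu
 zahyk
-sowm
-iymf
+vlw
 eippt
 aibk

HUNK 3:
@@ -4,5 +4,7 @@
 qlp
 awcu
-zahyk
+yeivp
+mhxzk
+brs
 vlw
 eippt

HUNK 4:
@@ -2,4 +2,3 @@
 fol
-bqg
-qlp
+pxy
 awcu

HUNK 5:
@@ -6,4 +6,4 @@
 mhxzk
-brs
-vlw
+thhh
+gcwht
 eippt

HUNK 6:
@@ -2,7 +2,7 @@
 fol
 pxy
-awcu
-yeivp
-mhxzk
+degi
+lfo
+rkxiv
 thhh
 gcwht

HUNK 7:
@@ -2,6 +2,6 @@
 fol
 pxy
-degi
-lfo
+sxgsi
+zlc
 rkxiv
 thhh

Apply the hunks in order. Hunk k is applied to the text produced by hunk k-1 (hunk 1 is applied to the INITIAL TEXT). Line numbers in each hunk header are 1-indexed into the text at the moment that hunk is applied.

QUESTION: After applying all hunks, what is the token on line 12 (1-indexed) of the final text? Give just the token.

Answer: aqe

Derivation:
Hunk 1: at line 6 remove [rlnh,fsytb] add [iymf,eippt] -> 12 lines: jae fol bqg qlp awcu zahyk sowm iymf eippt aibk kim aqe
Hunk 2: at line 5 remove [sowm,iymf] add [vlw] -> 11 lines: jae fol bqg qlp awcu zahyk vlw eippt aibk kim aqe
Hunk 3: at line 4 remove [zahyk] add [yeivp,mhxzk,brs] -> 13 lines: jae fol bqg qlp awcu yeivp mhxzk brs vlw eippt aibk kim aqe
Hunk 4: at line 2 remove [bqg,qlp] add [pxy] -> 12 lines: jae fol pxy awcu yeivp mhxzk brs vlw eippt aibk kim aqe
Hunk 5: at line 6 remove [brs,vlw] add [thhh,gcwht] -> 12 lines: jae fol pxy awcu yeivp mhxzk thhh gcwht eippt aibk kim aqe
Hunk 6: at line 2 remove [awcu,yeivp,mhxzk] add [degi,lfo,rkxiv] -> 12 lines: jae fol pxy degi lfo rkxiv thhh gcwht eippt aibk kim aqe
Hunk 7: at line 2 remove [degi,lfo] add [sxgsi,zlc] -> 12 lines: jae fol pxy sxgsi zlc rkxiv thhh gcwht eippt aibk kim aqe
Final line 12: aqe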